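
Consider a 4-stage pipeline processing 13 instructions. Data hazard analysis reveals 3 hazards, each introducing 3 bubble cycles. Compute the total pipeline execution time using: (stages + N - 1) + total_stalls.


Base cycles = 4 + 13 - 1 = 16
Total stalls = 3 * 3 = 9
Total = 16 + 9 = 25

25


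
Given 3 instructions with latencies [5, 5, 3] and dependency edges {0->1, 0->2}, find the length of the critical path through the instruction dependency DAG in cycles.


Compute longest path through dependency graph: dist(Ik) = max over predecessors of dist + latency(Ik).
dist(I0) = latency 5 = 5
dist(I1) = dist(I0) + 5 = 5 + 5 = 10
dist(I2) = dist(I0) + 3 = 5 + 3 = 8
Critical path = max dist = 10

10


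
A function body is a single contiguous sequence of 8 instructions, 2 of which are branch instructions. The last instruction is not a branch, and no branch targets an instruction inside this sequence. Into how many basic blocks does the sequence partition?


With no in-sequence branch targets, the leaders are the first instruction plus the instruction after each branch.
Number of basic blocks = branches + 1
= 2 + 1 = 3

3


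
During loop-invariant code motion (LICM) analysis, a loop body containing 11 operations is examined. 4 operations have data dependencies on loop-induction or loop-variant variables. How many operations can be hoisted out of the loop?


Invariant candidates = total - loop-dependent
= 11 - 4 = 7

7


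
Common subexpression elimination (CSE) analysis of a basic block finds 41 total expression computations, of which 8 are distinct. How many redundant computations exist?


CSE count = total expressions - unique expressions
= 41 - 8 = 33

33


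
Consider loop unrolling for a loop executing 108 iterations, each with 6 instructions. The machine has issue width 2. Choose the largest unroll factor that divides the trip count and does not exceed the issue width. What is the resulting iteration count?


Largest divisor of 108 <= 2 is 2
New iterations = 108 / 2 = 54

54


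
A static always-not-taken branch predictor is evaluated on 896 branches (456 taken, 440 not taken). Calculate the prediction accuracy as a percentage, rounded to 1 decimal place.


Predictor: always-not-taken
Correct predictions = 440
Accuracy = 440 / 896 * 100 = 49.1%

49.1


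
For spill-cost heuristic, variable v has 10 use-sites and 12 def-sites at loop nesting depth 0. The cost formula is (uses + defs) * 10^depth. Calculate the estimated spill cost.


uses + defs = 10 + 12 = 22
10^0 = 1
Spill cost = 22 * 1 = 22

22


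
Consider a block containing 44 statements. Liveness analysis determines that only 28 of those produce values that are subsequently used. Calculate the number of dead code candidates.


Dead code = total statements - live definitions
= 44 - 28 = 16

16


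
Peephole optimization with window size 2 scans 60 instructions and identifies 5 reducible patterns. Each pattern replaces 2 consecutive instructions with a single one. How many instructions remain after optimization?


Each match removes 1 instructions.
Total removed = 5 * 1 = 5
Remaining = 60 - 5 = 55

55


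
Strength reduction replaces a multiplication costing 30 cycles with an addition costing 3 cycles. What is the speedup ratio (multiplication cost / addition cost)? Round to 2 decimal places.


Ratio = mult_cost / add_cost = 30 / 3 = 10.0

10.0


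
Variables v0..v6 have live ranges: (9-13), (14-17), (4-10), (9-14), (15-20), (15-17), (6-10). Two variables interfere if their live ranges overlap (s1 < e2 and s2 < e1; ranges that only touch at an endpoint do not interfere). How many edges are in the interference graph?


Check all pairs for overlapping intervals.
Two intervals (s1,e1) and (s2,e2) overlap if s1 < e2 and s2 < e1.
v0 (9-13) vs v1..v6: overlaps v2, v3, v6 -> 3
v1 (14-17) vs v2..v6: overlaps v4, v5 -> 2
v2 (4-10) vs v3..v6: overlaps v3, v6 -> 2
v3 (9-14) vs v4..v6: overlaps v6 -> 1
v4 (15-20) vs v5..v6: overlaps v5 -> 1
v5 (15-17) vs v6: overlaps none -> 0
Total overlapping pairs = 3 + 2 + 2 + 1 + 1 + 0 = 9

9


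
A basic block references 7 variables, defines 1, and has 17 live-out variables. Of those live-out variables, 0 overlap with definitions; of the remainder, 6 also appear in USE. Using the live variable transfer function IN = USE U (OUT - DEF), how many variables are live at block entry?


OUT - DEF: 17 - 0 = 17
|IN| = |USE| + |OUT - DEF| - |USE ∩ (OUT - DEF)| = 7 + 17 - 6 = 18

18


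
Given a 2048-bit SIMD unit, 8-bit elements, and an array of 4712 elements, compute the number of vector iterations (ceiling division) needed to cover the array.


Width = 2048 / 8 = 256 elements per vector op
Iterations = ceil(4712 / 256) = 19

19


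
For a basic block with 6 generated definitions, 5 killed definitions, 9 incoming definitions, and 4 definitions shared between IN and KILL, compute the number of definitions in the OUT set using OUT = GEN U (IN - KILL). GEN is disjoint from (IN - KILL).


IN - KILL: 9 - 4 = 5 surviving definitions
OUT = GEN + surviving = 6 + 5 = 11

11


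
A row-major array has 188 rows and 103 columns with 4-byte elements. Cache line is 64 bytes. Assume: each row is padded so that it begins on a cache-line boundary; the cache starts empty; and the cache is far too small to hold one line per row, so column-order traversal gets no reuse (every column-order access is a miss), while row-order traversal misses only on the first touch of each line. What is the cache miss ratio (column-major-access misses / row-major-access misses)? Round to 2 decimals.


Each row occupies 103 * 4 = 412 bytes and starts on a line boundary, so it spans ceil(412 / 64) = 7 cache lines.
Row-major traversal misses (one per line touched): 188 * ceil(103 * 4 / 64) = 1316
Column-major traversal misses (no reuse, every access misses): 188 * 103 = 19364
Ratio = 19364 / 1316 = 14.71

14.71


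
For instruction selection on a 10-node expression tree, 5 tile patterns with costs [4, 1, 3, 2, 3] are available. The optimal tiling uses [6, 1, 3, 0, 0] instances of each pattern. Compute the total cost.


Total cost = sum(count_i * cost_i)
= 6*4 + 1*1 + 3*3 + 0*2 + 0*3
= 34

34


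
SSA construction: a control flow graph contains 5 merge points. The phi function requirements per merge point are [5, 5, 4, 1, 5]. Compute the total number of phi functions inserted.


Total phi functions = sum of phi functions at each join node
= 5 + 5 + 4 + 1 + 5 = 20

20


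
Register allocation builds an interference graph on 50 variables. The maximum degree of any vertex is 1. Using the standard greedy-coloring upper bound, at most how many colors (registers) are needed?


Greedy coloring never needs more than (max_degree + 1) colors: when coloring a vertex, at most max_degree neighbors are already colored.
Upper bound = 1 + 1 = 2

2


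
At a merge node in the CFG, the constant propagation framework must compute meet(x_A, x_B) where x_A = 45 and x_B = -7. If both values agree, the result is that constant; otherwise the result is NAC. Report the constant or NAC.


Meet operation: if both paths give the same constant, result is that constant; if they differ, result is NAC (not-a-constant).
Path A: 45, Path B: -7 -> differ
Result: not-a-constant -> NAC

NAC


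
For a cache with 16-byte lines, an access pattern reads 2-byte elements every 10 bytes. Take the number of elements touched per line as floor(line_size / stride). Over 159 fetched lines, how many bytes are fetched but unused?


Elements per line = floor(16 / 10) = 1
Bytes used per line = 1 * 2 = 2
Wasted per line = 16 - 2 = 14
Total wasted = 14 * 159 = 2226

2226


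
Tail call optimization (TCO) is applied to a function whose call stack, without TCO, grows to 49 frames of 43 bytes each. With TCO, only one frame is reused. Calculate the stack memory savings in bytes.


Without TCO: 49 * 43 = 2107 bytes
With TCO: reuse 1 frame = 43 bytes
Savings = 2107 - 43 = 2064

2064


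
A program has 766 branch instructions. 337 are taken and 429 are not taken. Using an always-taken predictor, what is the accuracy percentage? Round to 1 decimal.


Predictor: always-taken
Correct predictions = 337
Accuracy = 337 / 766 * 100 = 44.0%

44.0


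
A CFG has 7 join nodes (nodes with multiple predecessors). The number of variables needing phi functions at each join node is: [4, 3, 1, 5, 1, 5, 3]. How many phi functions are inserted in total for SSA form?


Total phi functions = sum of phi functions at each join node
= 4 + 3 + 1 + 5 + 1 + 5 + 3 = 22

22


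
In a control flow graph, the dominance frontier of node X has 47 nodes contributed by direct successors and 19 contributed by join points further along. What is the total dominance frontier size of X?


DF(X) = direct successor contributions + join point contributions
= 47 + 19 = 66

66


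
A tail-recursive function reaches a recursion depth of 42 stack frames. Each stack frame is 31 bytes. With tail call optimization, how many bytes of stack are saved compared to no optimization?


Without TCO: 42 * 31 = 1302 bytes
With TCO: reuse 1 frame = 31 bytes
Savings = 1302 - 31 = 1271

1271


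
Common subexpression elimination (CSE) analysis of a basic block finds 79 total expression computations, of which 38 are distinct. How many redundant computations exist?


CSE count = total expressions - unique expressions
= 79 - 38 = 41

41


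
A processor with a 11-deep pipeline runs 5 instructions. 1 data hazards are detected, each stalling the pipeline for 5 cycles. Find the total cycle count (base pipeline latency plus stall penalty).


Base cycles = 11 + 5 - 1 = 15
Total stalls = 1 * 5 = 5
Total = 15 + 5 = 20

20


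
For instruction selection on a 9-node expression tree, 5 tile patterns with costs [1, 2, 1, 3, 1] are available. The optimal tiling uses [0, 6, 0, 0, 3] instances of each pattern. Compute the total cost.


Total cost = sum(count_i * cost_i)
= 0*1 + 6*2 + 0*1 + 0*3 + 3*1
= 15

15


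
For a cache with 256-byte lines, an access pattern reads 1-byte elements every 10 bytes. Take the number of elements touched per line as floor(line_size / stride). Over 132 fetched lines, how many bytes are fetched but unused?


Elements per line = floor(256 / 10) = 25
Bytes used per line = 25 * 1 = 25
Wasted per line = 256 - 25 = 231
Total wasted = 231 * 132 = 30492

30492


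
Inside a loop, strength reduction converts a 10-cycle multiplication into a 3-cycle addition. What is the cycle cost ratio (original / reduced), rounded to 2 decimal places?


Ratio = mult_cost / add_cost = 10 / 3 = 3.33

3.33


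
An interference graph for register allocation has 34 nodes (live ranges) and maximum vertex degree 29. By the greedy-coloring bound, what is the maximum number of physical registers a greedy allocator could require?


Greedy coloring never needs more than (max_degree + 1) colors: when coloring a vertex, at most max_degree neighbors are already colored.
Upper bound = 29 + 1 = 30

30


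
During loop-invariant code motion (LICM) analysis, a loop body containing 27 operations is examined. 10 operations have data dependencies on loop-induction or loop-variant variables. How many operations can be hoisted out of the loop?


Invariant candidates = total - loop-dependent
= 27 - 10 = 17

17


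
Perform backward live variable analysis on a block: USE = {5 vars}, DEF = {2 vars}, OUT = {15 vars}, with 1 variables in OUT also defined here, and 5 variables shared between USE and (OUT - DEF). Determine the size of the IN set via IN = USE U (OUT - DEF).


OUT - DEF: 15 - 1 = 14
|IN| = |USE| + |OUT - DEF| - |USE ∩ (OUT - DEF)| = 5 + 14 - 5 = 14

14


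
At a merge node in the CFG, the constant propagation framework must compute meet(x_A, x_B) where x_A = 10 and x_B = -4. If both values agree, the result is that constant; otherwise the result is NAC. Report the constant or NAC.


Meet operation: if both paths give the same constant, result is that constant; if they differ, result is NAC (not-a-constant).
Path A: 10, Path B: -4 -> differ
Result: not-a-constant -> NAC

NAC


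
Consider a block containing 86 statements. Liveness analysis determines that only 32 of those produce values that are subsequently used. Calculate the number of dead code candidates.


Dead code = total statements - live definitions
= 86 - 32 = 54

54


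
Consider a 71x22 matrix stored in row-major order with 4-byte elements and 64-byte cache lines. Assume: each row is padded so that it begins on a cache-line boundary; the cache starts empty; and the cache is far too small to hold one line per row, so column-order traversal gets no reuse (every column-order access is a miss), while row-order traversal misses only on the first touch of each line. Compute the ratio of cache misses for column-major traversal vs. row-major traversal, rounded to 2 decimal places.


Each row occupies 22 * 4 = 88 bytes and starts on a line boundary, so it spans ceil(88 / 64) = 2 cache lines.
Row-major traversal misses (one per line touched): 71 * ceil(22 * 4 / 64) = 142
Column-major traversal misses (no reuse, every access misses): 71 * 22 = 1562
Ratio = 1562 / 142 = 11.0

11.0


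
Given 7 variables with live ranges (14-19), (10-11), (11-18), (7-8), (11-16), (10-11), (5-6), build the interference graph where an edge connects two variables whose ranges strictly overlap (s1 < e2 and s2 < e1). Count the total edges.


Check all pairs for overlapping intervals.
Two intervals (s1,e1) and (s2,e2) overlap if s1 < e2 and s2 < e1.
v0 (14-19) vs v1..v6: overlaps v2, v4 -> 2
v1 (10-11) vs v2..v6: overlaps v5 -> 1
v2 (11-18) vs v3..v6: overlaps v4 -> 1
v3 (7-8) vs v4..v6: overlaps none -> 0
v4 (11-16) vs v5..v6: overlaps none -> 0
v5 (10-11) vs v6: overlaps none -> 0
Total overlapping pairs = 2 + 1 + 1 + 0 + 0 + 0 = 4

4


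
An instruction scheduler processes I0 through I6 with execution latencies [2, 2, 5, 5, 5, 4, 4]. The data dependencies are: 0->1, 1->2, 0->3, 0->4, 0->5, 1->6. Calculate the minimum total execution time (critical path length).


Compute longest path through dependency graph: dist(Ik) = max over predecessors of dist + latency(Ik).
dist(I0) = latency 2 = 2
dist(I1) = dist(I0) + 2 = 2 + 2 = 4
dist(I2) = dist(I1) + 5 = 4 + 5 = 9
dist(I3) = dist(I0) + 5 = 2 + 5 = 7
dist(I4) = dist(I0) + 5 = 2 + 5 = 7
dist(I5) = dist(I0) + 4 = 2 + 4 = 6
dist(I6) = dist(I1) + 4 = 4 + 4 = 8
Critical path = max dist = 9

9


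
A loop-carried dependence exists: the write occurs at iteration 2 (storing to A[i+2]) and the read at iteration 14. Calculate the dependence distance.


Distance = read iteration - write iteration
= 14 - 2 = 12

12


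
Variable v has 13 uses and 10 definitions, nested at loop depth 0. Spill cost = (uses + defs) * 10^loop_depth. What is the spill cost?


uses + defs = 13 + 10 = 23
10^0 = 1
Spill cost = 23 * 1 = 23

23


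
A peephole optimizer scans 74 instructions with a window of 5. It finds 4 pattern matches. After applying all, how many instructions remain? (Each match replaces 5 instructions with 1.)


Each match removes 4 instructions.
Total removed = 4 * 4 = 16
Remaining = 74 - 16 = 58

58


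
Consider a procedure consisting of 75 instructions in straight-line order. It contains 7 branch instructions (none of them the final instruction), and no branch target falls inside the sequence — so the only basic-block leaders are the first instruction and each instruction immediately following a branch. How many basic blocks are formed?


With no in-sequence branch targets, the leaders are the first instruction plus the instruction after each branch.
Number of basic blocks = branches + 1
= 7 + 1 = 8

8


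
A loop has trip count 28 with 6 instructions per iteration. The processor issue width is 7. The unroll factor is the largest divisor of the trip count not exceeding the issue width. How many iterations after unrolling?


Largest divisor of 28 <= 7 is 7
New iterations = 28 / 7 = 4

4


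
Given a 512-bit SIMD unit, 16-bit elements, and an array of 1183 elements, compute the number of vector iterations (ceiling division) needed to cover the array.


Width = 512 / 16 = 32 elements per vector op
Iterations = ceil(1183 / 32) = 37

37


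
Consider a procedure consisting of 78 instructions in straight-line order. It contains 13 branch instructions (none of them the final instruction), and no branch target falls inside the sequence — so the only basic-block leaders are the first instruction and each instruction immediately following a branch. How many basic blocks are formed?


With no in-sequence branch targets, the leaders are the first instruction plus the instruction after each branch.
Number of basic blocks = branches + 1
= 13 + 1 = 14

14


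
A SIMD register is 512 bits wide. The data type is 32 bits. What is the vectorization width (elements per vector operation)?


Width = SIMD bits / data type bits
= 512 / 32 = 16

16


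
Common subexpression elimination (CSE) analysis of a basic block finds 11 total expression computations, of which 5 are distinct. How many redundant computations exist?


CSE count = total expressions - unique expressions
= 11 - 5 = 6

6


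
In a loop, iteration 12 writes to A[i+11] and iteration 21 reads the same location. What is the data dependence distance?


Distance = read iteration - write iteration
= 21 - 12 = 9

9


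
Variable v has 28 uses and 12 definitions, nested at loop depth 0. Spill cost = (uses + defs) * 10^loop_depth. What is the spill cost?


uses + defs = 28 + 12 = 40
10^0 = 1
Spill cost = 40 * 1 = 40

40


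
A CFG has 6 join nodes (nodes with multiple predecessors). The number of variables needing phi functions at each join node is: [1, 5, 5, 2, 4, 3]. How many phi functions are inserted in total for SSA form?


Total phi functions = sum of phi functions at each join node
= 1 + 5 + 5 + 2 + 4 + 3 = 20

20


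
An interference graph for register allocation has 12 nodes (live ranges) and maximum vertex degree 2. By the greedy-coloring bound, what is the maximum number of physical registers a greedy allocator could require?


Greedy coloring never needs more than (max_degree + 1) colors: when coloring a vertex, at most max_degree neighbors are already colored.
Upper bound = 2 + 1 = 3

3


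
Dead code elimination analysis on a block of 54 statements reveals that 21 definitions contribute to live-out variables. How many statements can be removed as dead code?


Dead code = total statements - live definitions
= 54 - 21 = 33

33


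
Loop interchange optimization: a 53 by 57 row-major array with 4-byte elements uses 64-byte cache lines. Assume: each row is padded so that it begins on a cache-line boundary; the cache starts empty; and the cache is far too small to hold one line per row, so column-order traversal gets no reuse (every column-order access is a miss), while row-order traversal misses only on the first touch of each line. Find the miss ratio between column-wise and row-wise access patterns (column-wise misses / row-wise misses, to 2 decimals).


Each row occupies 57 * 4 = 228 bytes and starts on a line boundary, so it spans ceil(228 / 64) = 4 cache lines.
Row-major traversal misses (one per line touched): 53 * ceil(57 * 4 / 64) = 212
Column-major traversal misses (no reuse, every access misses): 53 * 57 = 3021
Ratio = 3021 / 212 = 14.25

14.25


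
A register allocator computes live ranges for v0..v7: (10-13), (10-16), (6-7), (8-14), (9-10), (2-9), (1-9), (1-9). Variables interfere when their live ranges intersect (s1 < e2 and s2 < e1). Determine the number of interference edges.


Check all pairs for overlapping intervals.
Two intervals (s1,e1) and (s2,e2) overlap if s1 < e2 and s2 < e1.
v0 (10-13) vs v1..v7: overlaps v1, v3 -> 2
v1 (10-16) vs v2..v7: overlaps v3 -> 1
v2 (6-7) vs v3..v7: overlaps v5, v6, v7 -> 3
v3 (8-14) vs v4..v7: overlaps v4, v5, v6, v7 -> 4
v4 (9-10) vs v5..v7: overlaps none -> 0
v5 (2-9) vs v6..v7: overlaps v6, v7 -> 2
v6 (1-9) vs v7: overlaps v7 -> 1
Total overlapping pairs = 2 + 1 + 3 + 4 + 0 + 2 + 1 = 13

13


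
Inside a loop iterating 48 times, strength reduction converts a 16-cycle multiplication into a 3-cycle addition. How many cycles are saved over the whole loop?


Per-iteration saving = 16 - 3 = 13
Total saved = 48 * 13 = 624

624


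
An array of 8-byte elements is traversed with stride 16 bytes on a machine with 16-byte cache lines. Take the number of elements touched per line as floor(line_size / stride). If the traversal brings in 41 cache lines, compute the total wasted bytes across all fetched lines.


Elements per line = floor(16 / 16) = 1
Bytes used per line = 1 * 8 = 8
Wasted per line = 16 - 8 = 8
Total wasted = 8 * 41 = 328

328


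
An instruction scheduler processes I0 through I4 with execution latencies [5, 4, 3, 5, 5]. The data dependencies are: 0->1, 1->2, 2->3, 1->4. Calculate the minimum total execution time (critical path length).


Compute longest path through dependency graph: dist(Ik) = max over predecessors of dist + latency(Ik).
dist(I0) = latency 5 = 5
dist(I1) = dist(I0) + 4 = 5 + 4 = 9
dist(I2) = dist(I1) + 3 = 9 + 3 = 12
dist(I3) = dist(I2) + 5 = 12 + 5 = 17
dist(I4) = dist(I1) + 5 = 9 + 5 = 14
Critical path = max dist = 17

17


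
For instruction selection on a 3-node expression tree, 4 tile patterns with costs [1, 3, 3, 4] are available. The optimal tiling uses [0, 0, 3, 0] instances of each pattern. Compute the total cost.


Total cost = sum(count_i * cost_i)
= 0*1 + 0*3 + 3*3 + 0*4
= 9

9


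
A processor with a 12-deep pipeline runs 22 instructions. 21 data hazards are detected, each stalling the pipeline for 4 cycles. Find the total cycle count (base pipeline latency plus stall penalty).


Base cycles = 12 + 22 - 1 = 33
Total stalls = 21 * 4 = 84
Total = 33 + 84 = 117

117


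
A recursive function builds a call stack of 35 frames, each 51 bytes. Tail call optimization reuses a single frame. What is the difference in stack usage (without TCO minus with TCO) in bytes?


Without TCO: 35 * 51 = 1785 bytes
With TCO: reuse 1 frame = 51 bytes
Savings = 1785 - 51 = 1734

1734


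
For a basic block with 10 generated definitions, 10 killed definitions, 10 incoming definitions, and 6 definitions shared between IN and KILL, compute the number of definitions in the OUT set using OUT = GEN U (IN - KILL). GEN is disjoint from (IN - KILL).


IN - KILL: 10 - 6 = 4 surviving definitions
OUT = GEN + surviving = 10 + 4 = 14

14


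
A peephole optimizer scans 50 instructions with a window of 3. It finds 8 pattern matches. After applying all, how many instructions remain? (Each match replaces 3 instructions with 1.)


Each match removes 2 instructions.
Total removed = 8 * 2 = 16
Remaining = 50 - 16 = 34

34


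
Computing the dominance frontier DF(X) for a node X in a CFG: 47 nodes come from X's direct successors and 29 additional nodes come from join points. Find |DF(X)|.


DF(X) = direct successor contributions + join point contributions
= 47 + 29 = 76

76


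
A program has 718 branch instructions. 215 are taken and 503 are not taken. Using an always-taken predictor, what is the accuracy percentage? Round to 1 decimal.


Predictor: always-taken
Correct predictions = 215
Accuracy = 215 / 718 * 100 = 29.9%

29.9


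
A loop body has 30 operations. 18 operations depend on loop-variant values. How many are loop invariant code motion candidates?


Invariant candidates = total - loop-dependent
= 30 - 18 = 12

12


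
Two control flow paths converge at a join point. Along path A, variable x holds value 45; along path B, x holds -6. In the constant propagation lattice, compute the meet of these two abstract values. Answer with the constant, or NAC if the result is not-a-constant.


Meet operation: if both paths give the same constant, result is that constant; if they differ, result is NAC (not-a-constant).
Path A: 45, Path B: -6 -> differ
Result: not-a-constant -> NAC

NAC


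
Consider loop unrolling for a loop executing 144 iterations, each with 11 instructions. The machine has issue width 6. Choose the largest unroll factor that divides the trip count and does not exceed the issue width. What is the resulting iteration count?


Largest divisor of 144 <= 6 is 6
New iterations = 144 / 6 = 24

24


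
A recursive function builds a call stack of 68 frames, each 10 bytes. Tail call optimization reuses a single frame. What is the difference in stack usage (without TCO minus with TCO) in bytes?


Without TCO: 68 * 10 = 680 bytes
With TCO: reuse 1 frame = 10 bytes
Savings = 680 - 10 = 670

670


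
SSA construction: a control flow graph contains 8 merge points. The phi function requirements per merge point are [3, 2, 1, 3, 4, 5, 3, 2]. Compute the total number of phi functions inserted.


Total phi functions = sum of phi functions at each join node
= 3 + 2 + 1 + 3 + 4 + 5 + 3 + 2 = 23

23


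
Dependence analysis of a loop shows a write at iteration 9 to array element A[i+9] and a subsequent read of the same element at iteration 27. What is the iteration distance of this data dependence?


Distance = read iteration - write iteration
= 27 - 9 = 18

18


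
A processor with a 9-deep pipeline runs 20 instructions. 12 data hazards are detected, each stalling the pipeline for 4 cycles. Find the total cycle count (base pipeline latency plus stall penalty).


Base cycles = 9 + 20 - 1 = 28
Total stalls = 12 * 4 = 48
Total = 28 + 48 = 76

76


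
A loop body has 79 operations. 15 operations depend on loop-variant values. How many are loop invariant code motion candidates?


Invariant candidates = total - loop-dependent
= 79 - 15 = 64

64


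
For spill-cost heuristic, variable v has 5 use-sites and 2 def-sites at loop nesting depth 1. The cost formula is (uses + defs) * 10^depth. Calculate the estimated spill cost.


uses + defs = 5 + 2 = 7
10^1 = 10
Spill cost = 7 * 10 = 70

70


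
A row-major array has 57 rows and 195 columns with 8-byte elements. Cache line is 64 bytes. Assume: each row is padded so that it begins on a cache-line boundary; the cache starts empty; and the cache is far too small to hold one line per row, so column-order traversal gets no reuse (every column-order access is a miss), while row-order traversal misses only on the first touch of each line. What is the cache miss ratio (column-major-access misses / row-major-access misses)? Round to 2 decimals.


Each row occupies 195 * 8 = 1560 bytes and starts on a line boundary, so it spans ceil(1560 / 64) = 25 cache lines.
Row-major traversal misses (one per line touched): 57 * ceil(195 * 8 / 64) = 1425
Column-major traversal misses (no reuse, every access misses): 57 * 195 = 11115
Ratio = 11115 / 1425 = 7.8

7.8


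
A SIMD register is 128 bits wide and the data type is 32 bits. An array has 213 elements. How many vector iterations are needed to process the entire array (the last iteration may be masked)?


Width = 128 / 32 = 4 elements per vector op
Iterations = ceil(213 / 4) = 54

54


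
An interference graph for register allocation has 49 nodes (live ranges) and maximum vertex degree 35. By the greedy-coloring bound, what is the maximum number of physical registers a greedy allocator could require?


Greedy coloring never needs more than (max_degree + 1) colors: when coloring a vertex, at most max_degree neighbors are already colored.
Upper bound = 35 + 1 = 36

36


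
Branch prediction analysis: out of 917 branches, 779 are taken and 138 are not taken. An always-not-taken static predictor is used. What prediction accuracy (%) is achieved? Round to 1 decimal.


Predictor: always-not-taken
Correct predictions = 138
Accuracy = 138 / 917 * 100 = 15.0%

15.0


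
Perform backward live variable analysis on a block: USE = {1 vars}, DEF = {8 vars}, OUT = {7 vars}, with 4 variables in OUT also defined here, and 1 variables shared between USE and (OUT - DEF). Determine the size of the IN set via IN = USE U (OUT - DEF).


OUT - DEF: 7 - 4 = 3
|IN| = |USE| + |OUT - DEF| - |USE ∩ (OUT - DEF)| = 1 + 3 - 1 = 3

3


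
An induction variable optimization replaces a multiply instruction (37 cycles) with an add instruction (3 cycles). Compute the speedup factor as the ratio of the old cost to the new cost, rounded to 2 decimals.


Ratio = mult_cost / add_cost = 37 / 3 = 12.33

12.33


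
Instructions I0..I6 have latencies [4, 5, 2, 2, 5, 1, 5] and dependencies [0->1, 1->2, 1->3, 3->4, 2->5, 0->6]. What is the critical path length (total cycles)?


Compute longest path through dependency graph: dist(Ik) = max over predecessors of dist + latency(Ik).
dist(I0) = latency 4 = 4
dist(I1) = dist(I0) + 5 = 4 + 5 = 9
dist(I2) = dist(I1) + 2 = 9 + 2 = 11
dist(I3) = dist(I1) + 2 = 9 + 2 = 11
dist(I4) = dist(I3) + 5 = 11 + 5 = 16
dist(I5) = dist(I2) + 1 = 11 + 1 = 12
dist(I6) = dist(I0) + 5 = 4 + 5 = 9
Critical path = max dist = 16

16


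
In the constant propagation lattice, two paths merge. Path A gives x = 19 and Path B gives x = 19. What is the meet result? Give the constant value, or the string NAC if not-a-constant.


Meet operation: if both paths give the same constant, result is that constant; if they differ, result is NAC (not-a-constant).
Path A: 19, Path B: 19 -> equal
Result: constant -> 19

19


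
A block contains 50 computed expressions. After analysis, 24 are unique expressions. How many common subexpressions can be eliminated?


CSE count = total expressions - unique expressions
= 50 - 24 = 26

26


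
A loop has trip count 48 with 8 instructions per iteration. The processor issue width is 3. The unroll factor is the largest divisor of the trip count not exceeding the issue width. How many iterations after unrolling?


Largest divisor of 48 <= 3 is 3
New iterations = 48 / 3 = 16

16


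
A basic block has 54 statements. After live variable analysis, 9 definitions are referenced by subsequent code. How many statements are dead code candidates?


Dead code = total statements - live definitions
= 54 - 9 = 45

45


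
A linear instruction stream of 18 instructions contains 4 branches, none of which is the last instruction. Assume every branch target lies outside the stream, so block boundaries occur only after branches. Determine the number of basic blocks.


With no in-sequence branch targets, the leaders are the first instruction plus the instruction after each branch.
Number of basic blocks = branches + 1
= 4 + 1 = 5

5


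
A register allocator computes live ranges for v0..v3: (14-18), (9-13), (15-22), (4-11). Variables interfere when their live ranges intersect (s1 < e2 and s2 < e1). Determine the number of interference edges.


Check all pairs for overlapping intervals.
Two intervals (s1,e1) and (s2,e2) overlap if s1 < e2 and s2 < e1.
v0 (14-18) vs v1..v3: overlaps v2 -> 1
v1 (9-13) vs v2..v3: overlaps v3 -> 1
v2 (15-22) vs v3: overlaps none -> 0
Total overlapping pairs = 1 + 1 + 0 = 2

2


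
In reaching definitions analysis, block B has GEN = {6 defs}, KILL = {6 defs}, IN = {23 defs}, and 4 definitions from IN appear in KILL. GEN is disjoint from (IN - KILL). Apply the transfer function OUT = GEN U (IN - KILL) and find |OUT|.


IN - KILL: 23 - 4 = 19 surviving definitions
OUT = GEN + surviving = 6 + 19 = 25

25


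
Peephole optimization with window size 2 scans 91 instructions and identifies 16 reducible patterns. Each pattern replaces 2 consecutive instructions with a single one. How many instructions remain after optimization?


Each match removes 1 instructions.
Total removed = 16 * 1 = 16
Remaining = 91 - 16 = 75

75


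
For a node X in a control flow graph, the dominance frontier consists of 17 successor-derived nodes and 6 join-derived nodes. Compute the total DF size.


DF(X) = direct successor contributions + join point contributions
= 17 + 6 = 23

23


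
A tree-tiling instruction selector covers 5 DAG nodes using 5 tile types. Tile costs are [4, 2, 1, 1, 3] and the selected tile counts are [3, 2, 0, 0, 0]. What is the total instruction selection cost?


Total cost = sum(count_i * cost_i)
= 3*4 + 2*2 + 0*1 + 0*1 + 0*3
= 16

16


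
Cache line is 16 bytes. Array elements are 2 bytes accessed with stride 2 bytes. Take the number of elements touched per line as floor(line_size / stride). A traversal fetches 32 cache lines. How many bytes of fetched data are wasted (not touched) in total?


Elements per line = floor(16 / 2) = 8
Bytes used per line = 8 * 2 = 16
Wasted per line = 16 - 16 = 0
Total wasted = 0 * 32 = 0

0


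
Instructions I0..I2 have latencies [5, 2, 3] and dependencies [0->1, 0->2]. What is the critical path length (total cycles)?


Compute longest path through dependency graph: dist(Ik) = max over predecessors of dist + latency(Ik).
dist(I0) = latency 5 = 5
dist(I1) = dist(I0) + 2 = 5 + 2 = 7
dist(I2) = dist(I0) + 3 = 5 + 3 = 8
Critical path = max dist = 8

8


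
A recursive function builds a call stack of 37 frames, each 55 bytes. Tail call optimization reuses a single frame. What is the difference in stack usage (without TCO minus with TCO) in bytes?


Without TCO: 37 * 55 = 2035 bytes
With TCO: reuse 1 frame = 55 bytes
Savings = 2035 - 55 = 1980

1980


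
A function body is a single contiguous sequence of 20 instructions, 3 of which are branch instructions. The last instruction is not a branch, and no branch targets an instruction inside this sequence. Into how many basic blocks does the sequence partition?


With no in-sequence branch targets, the leaders are the first instruction plus the instruction after each branch.
Number of basic blocks = branches + 1
= 3 + 1 = 4

4


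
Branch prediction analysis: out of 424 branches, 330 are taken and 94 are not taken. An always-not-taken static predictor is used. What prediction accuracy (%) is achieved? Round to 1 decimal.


Predictor: always-not-taken
Correct predictions = 94
Accuracy = 94 / 424 * 100 = 22.2%

22.2


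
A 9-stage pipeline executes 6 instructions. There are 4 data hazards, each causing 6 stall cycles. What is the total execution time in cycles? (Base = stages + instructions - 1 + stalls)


Base cycles = 9 + 6 - 1 = 14
Total stalls = 4 * 6 = 24
Total = 14 + 24 = 38

38


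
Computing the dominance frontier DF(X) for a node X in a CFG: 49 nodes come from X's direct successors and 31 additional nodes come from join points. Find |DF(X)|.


DF(X) = direct successor contributions + join point contributions
= 49 + 31 = 80

80


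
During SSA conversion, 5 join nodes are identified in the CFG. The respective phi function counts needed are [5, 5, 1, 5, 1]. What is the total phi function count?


Total phi functions = sum of phi functions at each join node
= 5 + 5 + 1 + 5 + 1 = 17

17


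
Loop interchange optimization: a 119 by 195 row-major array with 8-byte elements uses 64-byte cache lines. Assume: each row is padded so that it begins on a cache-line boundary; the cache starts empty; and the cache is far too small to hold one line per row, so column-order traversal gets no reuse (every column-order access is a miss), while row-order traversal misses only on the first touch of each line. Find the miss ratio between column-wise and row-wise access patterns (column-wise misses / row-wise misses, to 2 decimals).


Each row occupies 195 * 8 = 1560 bytes and starts on a line boundary, so it spans ceil(1560 / 64) = 25 cache lines.
Row-major traversal misses (one per line touched): 119 * ceil(195 * 8 / 64) = 2975
Column-major traversal misses (no reuse, every access misses): 119 * 195 = 23205
Ratio = 23205 / 2975 = 7.8

7.8


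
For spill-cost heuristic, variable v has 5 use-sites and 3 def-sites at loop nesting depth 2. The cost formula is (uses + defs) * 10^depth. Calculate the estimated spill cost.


uses + defs = 5 + 3 = 8
10^2 = 100
Spill cost = 8 * 100 = 800

800


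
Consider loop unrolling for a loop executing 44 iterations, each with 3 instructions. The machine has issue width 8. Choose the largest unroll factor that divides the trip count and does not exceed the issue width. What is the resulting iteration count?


Largest divisor of 44 <= 8 is 4
New iterations = 44 / 4 = 11

11


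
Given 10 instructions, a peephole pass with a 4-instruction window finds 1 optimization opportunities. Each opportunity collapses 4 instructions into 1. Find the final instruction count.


Each match removes 3 instructions.
Total removed = 1 * 3 = 3
Remaining = 10 - 3 = 7

7


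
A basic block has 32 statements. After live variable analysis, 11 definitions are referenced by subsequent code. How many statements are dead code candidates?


Dead code = total statements - live definitions
= 32 - 11 = 21

21


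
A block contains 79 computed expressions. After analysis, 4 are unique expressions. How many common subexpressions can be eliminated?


CSE count = total expressions - unique expressions
= 79 - 4 = 75

75


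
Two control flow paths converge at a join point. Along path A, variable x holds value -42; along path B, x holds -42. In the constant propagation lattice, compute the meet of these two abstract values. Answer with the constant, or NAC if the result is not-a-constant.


Meet operation: if both paths give the same constant, result is that constant; if they differ, result is NAC (not-a-constant).
Path A: -42, Path B: -42 -> equal
Result: constant -> -42

-42


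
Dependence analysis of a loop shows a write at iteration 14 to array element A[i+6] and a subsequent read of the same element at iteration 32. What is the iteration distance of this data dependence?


Distance = read iteration - write iteration
= 32 - 14 = 18

18


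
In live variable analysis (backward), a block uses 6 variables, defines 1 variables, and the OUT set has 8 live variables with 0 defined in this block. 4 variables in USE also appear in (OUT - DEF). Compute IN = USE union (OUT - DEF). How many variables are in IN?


OUT - DEF: 8 - 0 = 8
|IN| = |USE| + |OUT - DEF| - |USE ∩ (OUT - DEF)| = 6 + 8 - 4 = 10

10


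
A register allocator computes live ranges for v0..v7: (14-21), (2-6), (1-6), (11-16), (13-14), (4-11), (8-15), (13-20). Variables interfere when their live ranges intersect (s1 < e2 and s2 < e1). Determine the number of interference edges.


Check all pairs for overlapping intervals.
Two intervals (s1,e1) and (s2,e2) overlap if s1 < e2 and s2 < e1.
v0 (14-21) vs v1..v7: overlaps v3, v6, v7 -> 3
v1 (2-6) vs v2..v7: overlaps v2, v5 -> 2
v2 (1-6) vs v3..v7: overlaps v5 -> 1
v3 (11-16) vs v4..v7: overlaps v4, v6, v7 -> 3
v4 (13-14) vs v5..v7: overlaps v6, v7 -> 2
v5 (4-11) vs v6..v7: overlaps v6 -> 1
v6 (8-15) vs v7: overlaps v7 -> 1
Total overlapping pairs = 3 + 2 + 1 + 3 + 2 + 1 + 1 = 13

13


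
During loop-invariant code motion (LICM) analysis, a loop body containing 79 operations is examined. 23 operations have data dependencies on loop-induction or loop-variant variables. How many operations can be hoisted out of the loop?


Invariant candidates = total - loop-dependent
= 79 - 23 = 56

56


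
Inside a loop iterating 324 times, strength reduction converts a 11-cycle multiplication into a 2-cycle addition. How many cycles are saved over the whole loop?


Per-iteration saving = 11 - 2 = 9
Total saved = 324 * 9 = 2916

2916


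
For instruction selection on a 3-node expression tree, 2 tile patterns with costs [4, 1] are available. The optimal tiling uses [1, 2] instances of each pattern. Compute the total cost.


Total cost = sum(count_i * cost_i)
= 1*4 + 2*1
= 6

6


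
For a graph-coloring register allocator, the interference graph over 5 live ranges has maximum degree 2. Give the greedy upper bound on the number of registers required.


Greedy coloring never needs more than (max_degree + 1) colors: when coloring a vertex, at most max_degree neighbors are already colored.
Upper bound = 2 + 1 = 3

3
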